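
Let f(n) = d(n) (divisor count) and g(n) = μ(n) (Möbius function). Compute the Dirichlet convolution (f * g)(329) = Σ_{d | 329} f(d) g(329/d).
(d * μ)(329) = 1

Divisors of 329: [1, 7, 47, 329]. For each d | 329:
  d = 1: d(1) · μ(329/1) = 1 · 1 = 1
  d = 7: d(7) · μ(329/7) = 2 · -1 = -2
  d = 47: d(47) · μ(329/47) = 2 · -1 = -2
  d = 329: d(329) · μ(329/329) = 4 · 1 = 4
Summing: (d * μ)(329) = 1 + -2 + -2 + 4 = 1.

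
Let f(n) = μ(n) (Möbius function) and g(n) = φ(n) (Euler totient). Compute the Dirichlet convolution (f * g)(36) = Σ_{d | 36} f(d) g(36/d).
(μ * φ)(36) = 4

Divisors of 36: [1, 2, 3, 4, 6, 9, 12, 18, 36]. For each d | 36:
  d = 1: μ(1) · φ(36/1) = 1 · 12 = 12
  d = 2: μ(2) · φ(36/2) = -1 · 6 = -6
  d = 3: μ(3) · φ(36/3) = -1 · 4 = -4
  d = 4: μ(4) · φ(36/4) = 0 · 6 = 0
  d = 6: μ(6) · φ(36/6) = 1 · 2 = 2
  d = 9: μ(9) · φ(36/9) = 0 · 2 = 0
  d = 12: μ(12) · φ(36/12) = 0 · 2 = 0
  d = 18: μ(18) · φ(36/18) = 0 · 1 = 0
  d = 36: μ(36) · φ(36/36) = 0 · 1 = 0
Summing: (μ * φ)(36) = 12 + -6 + -4 + 0 + 2 + 0 + 0 + 0 + 0 = 4.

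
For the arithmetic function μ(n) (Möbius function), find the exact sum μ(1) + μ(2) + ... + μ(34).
Σ_{n ≤ 34} μ(n) = -2

Compute μ(n) for each 1 ≤ n ≤ 34: μ(1) = 1, μ(2) = -1, μ(3) = -1, μ(4) = 0, μ(5) = -1, μ(6) = 1, μ(7) = -1, μ(8) = 0, μ(9) = 0, μ(10) = 1, μ(11) = -1, μ(12) = 0, μ(13) = -1, μ(14) = 1, μ(15) = 1, μ(16) = 0, μ(17) = -1, μ(18) = 0, μ(19) = -1, μ(20) = 0, μ(21) = 1, μ(22) = 1, μ(23) = -1, μ(24) = 0, μ(25) = 0, μ(26) = 1, μ(27) = 0, μ(28) = 0, μ(29) = -1, μ(30) = -1, μ(31) = -1, μ(32) = 0, μ(33) = 1, μ(34) = 1. Summing all 34 values: -2. (Mertens function M(x) = Σ_{n ≤ x} μ(n); on average M(x) should be small (PNT ⟺ M(x) = o(x)).)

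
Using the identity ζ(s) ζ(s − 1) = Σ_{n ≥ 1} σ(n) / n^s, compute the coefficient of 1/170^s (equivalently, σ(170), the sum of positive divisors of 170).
σ(170) = 324

In the product (Σ m^0/m^s)(Σ k / k^s) = Σ (Σ_{d | n} d) / n^s, the coefficient of 1/n^s is σ(n) = Σ_{d | n} d. For n = 170, divisors are [1, 2, 5, 10, 17, 34, 85, 170]; summing: σ(170) = 324.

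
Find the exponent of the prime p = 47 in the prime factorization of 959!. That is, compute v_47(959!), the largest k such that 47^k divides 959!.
v_47(959!) = 20

Legendre's formula: v_p(n!) = Σ_{k ≥ 1} ⌊n / p^k⌋. For p = 47, n = 959, the terms are:
  ⌊959/47^1⌋ = ⌊959/47⌋ = 20
(the next term ⌊959/47^2⌋ = 0, terminating the sum). Summing: v_47(959!) = 20 = 20.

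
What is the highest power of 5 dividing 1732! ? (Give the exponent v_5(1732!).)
v_5(1732!) = 430

Legendre's formula: v_p(n!) = Σ_{k ≥ 1} ⌊n / p^k⌋. For p = 5, n = 1732, the terms are:
  ⌊1732/5^1⌋ = ⌊1732/5⌋ = 346
  ⌊1732/5^2⌋ = ⌊1732/25⌋ = 69
  ⌊1732/5^3⌋ = ⌊1732/125⌋ = 13
  ⌊1732/5^4⌋ = ⌊1732/625⌋ = 2
(the next term ⌊1732/5^5⌋ = 0, terminating the sum). Summing: v_5(1732!) = 346 + 69 + 13 + 2 = 430.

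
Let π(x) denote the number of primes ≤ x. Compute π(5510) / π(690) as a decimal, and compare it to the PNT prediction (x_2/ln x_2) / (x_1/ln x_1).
π(5510)/π(690) = 728/124 ≈ 5.8710;  PNT prediction ≈ 6.0595.

π(690) = 124 and π(5510) = 728, so π(5510)/π(690) ≈ 5.8710. The PNT-predicted ratio is (5510/ln(5510)) / (690/ln(690)) ≈ 6.0595. The two agree to within a few percent, as expected.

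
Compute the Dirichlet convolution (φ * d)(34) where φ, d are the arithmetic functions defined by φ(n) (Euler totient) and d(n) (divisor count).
(φ * d)(34) = 54

Divisors of 34: [1, 2, 17, 34]. For each d | 34:
  d = 1: φ(1) · d(34/1) = 1 · 4 = 4
  d = 2: φ(2) · d(34/2) = 1 · 2 = 2
  d = 17: φ(17) · d(34/17) = 16 · 2 = 32
  d = 34: φ(34) · d(34/34) = 16 · 1 = 16
Summing: (φ * d)(34) = 4 + 2 + 32 + 16 = 54.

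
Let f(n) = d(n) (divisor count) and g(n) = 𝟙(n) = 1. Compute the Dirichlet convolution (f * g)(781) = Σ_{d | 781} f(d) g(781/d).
(d * 𝟙)(781) = 9

Divisors of 781: [1, 11, 71, 781]. For each d | 781:
  d = 1: d(1) · 𝟙(781/1) = 1 · 1 = 1
  d = 11: d(11) · 𝟙(781/11) = 2 · 1 = 2
  d = 71: d(71) · 𝟙(781/71) = 2 · 1 = 2
  d = 781: d(781) · 𝟙(781/781) = 4 · 1 = 4
Summing: (d * 𝟙)(781) = 1 + 2 + 2 + 4 = 9.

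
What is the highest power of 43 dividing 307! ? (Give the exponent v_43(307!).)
v_43(307!) = 7

Legendre's formula: v_p(n!) = Σ_{k ≥ 1} ⌊n / p^k⌋. For p = 43, n = 307, the terms are:
  ⌊307/43^1⌋ = ⌊307/43⌋ = 7
(the next term ⌊307/43^2⌋ = 0, terminating the sum). Summing: v_43(307!) = 7 = 7.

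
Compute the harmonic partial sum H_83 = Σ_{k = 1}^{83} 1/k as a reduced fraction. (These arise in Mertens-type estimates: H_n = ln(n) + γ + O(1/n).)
H_83 = 3672441655127796364812512959533039359/734184632222154704090370027645633600

Direct summation: H_83 = 1 + 1/2 + ... + 1/83. The least common denominator is lcm(1, ..., 83) = 8076030954443701744994070304101969600; over this denominator the numerator is 8076030954443701744994070304101969600 + 4038015477221850872497035152050984800 + 2692010318147900581664690101367323200 + 2019007738610925436248517576025492400 + 1615206190888740348998814060820393920 + 1346005159073950290832345050683661600 + 1153718707777671677856295757728852800 + 1009503869305462718124258788012746200 + 897336772715966860554896700455774400 + 807603095444370174499407030410196960 + 734184632222154704090370027645633600 + 673002579536975145416172525341830800 + 621233150341823211153390023392459200 + 576859353888835838928147878864426400 + 538402063629580116332938020273464640 + 504751934652731359062129394006373100 + 475060644379041279117298253182468800 + 448668386357983430277448350227887200 + 425054260760194828683898437057998400 + 403801547722185087249703515205098480 + 384572902592557225952098585909617600 + 367092316111077352045185013822816800 + 351131780627987032391046534960955200 + 336501289768487572708086262670915400 + 323041238177748069799762812164078784 + 310616575170911605576695011696229600 + 299112257571988953518298900151924800 + 288429676944417919464073939432213200 + 278483826015300060172209320831102400 + 269201031814790058166469010136732320 + 260517127562700056290131300132321600 + 252375967326365679531064697003186550 + 244728210740718234696790009215211200 + 237530322189520639558649126591234400 + 230743741555534335571259151545770560 + 224334193178991715138724175113943600 + 218271106876856803918758656867620800 + 212527130380097414341949218528999200 + 207077716780607737051130007797486400 + 201900773861092543624851757602549240 + 196976364742529310853513909856145600 + 192286451296278612976049292954808800 + 187814673359155854534745821025627200 + 183546158055538676022592506911408400 + 179467354543193372110979340091154880 + 175565890313993516195523267480477600 + 171830445839227696702001495831956800 + 168250644884243786354043131335457700 + 164816958253953096836613679675550400 + 161520619088874034899881406082039392 + 158353548126347093039099417727489600 + 155308287585455802788347505848114800 + 152377942536673617830076798190603200 + 149556128785994476759149450075962400 + 146836926444430940818074005529126720 + 144214838472208959732036969716106600 + 141684753586731609561299479019332800 + 139241913007650030086104660415551200 + 136881880583791554999899496679694400 + 134600515907395029083234505068366160 + 132393950072847569590066726296753600 + 130258563781350028145065650066160800 + 128190967530852408650699528636539200 + 126187983663182839765532348501593275 + 124246630068364642230678004678491840 + 122364105370359117348395004607605600 + 120537775439458234999911497076148800 + 118765161094760319779324563295617200 + 117043926875995677463682178320318400 + 115371870777767167785629575772885280 + 113746914851319742887240426818337600 + 112167096589495857569362087556971800 + 110630561019776736232795483617835200 + 109135553438428401959379328433810400 + 107680412725916023266587604054692928 + 106263565190048707170974609264499600 + 104883518888879243441481432520804800 + 103538858390303868525565003898743200 + 102228239929667110696127472203822400 + 100950386930546271812425878801274620 + 99704085857329651172766300050641600 + 98488182371264655426756954928072800 + 97301577764381948734868316916891200 = 40396858206405760012937642554863432949, so H_83 = 40396858206405760012937642554863432949/8076030954443701744994070304101969600; reducing by gcd(40396858206405760012937642554863432949, 8076030954443701744994070304101969600) = 11 gives 3672441655127796364812512959533039359/734184632222154704090370027645633600 ≈ 5.00207. (The PNT-adjacent estimate ln(83) + γ ≈ 4.99606 matches within O(1/n).)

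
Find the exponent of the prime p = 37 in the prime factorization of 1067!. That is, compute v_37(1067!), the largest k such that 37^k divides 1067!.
v_37(1067!) = 28

Legendre's formula: v_p(n!) = Σ_{k ≥ 1} ⌊n / p^k⌋. For p = 37, n = 1067, the terms are:
  ⌊1067/37^1⌋ = ⌊1067/37⌋ = 28
(the next term ⌊1067/37^2⌋ = 0, terminating the sum). Summing: v_37(1067!) = 28 = 28.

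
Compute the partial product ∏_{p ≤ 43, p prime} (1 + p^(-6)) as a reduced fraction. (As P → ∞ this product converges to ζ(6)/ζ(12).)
∏ = 1359712698137872510059489328104656331148295030771712937358491632747920000/1336862024495300077504819810119357413472366273194284637902602168232026717

The primes p ≤ 43 are [2, 3, 5, 7, 11, 13, 17, 19, 23, 29, 31, 37, 41, 43]. For each, (1 + 1/p^6) = (p^6 + 1)/p^6. Multiplying these fractions over p ∈ [2, 3, 5, 7, 11, 13, 17, 19, 23, 29, 31, 37, 41, 43] gives 1359712698137872510059489328104656331148295030771712937358491632747920000/1336862024495300077504819810119357413472366273194284637902602168232026717. (In the limit P → ∞ this tends to ζ(6)/ζ(12).)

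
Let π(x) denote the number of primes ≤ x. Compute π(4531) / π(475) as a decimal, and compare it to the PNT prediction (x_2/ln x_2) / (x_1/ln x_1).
π(4531)/π(475) = 615/91 ≈ 6.7582;  PNT prediction ≈ 6.9834.

π(475) = 91 and π(4531) = 615, so π(4531)/π(475) ≈ 6.7582. The PNT-predicted ratio is (4531/ln(4531)) / (475/ln(475)) ≈ 6.9834. The two agree to within a few percent, as expected.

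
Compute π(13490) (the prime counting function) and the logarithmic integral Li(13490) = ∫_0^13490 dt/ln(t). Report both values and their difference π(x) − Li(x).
π(13490) = 1599;  Li(13490) ≈ 1618.73;  π(x) − Li(x) ≈ -19.73.

Direct count of primes ≤ 13490 gives π(13490) = 1599. Numerical evaluation of the logarithmic integral gives Li(13490) ≈ 1618.73. The difference π(x) − Li(x) ≈ -19.73 is typically negative for small/moderate x (Li(x) overestimates), though Littlewood's theorem shows this sign changes infinitely often.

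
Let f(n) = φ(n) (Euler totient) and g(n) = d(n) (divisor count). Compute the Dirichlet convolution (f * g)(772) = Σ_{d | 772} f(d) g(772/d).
(φ * d)(772) = 1358

Divisors of 772: [1, 2, 4, 193, 386, 772]. For each d | 772:
  d = 1: φ(1) · d(772/1) = 1 · 6 = 6
  d = 2: φ(2) · d(772/2) = 1 · 4 = 4
  d = 4: φ(4) · d(772/4) = 2 · 2 = 4
  d = 193: φ(193) · d(772/193) = 192 · 3 = 576
  d = 386: φ(386) · d(772/386) = 192 · 2 = 384
  d = 772: φ(772) · d(772/772) = 384 · 1 = 384
Summing: (φ * d)(772) = 6 + 4 + 4 + 576 + 384 + 384 = 1358.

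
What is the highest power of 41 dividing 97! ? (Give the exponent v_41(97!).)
v_41(97!) = 2

Legendre's formula: v_p(n!) = Σ_{k ≥ 1} ⌊n / p^k⌋. For p = 41, n = 97, the terms are:
  ⌊97/41^1⌋ = ⌊97/41⌋ = 2
(the next term ⌊97/41^2⌋ = 0, terminating the sum). Summing: v_41(97!) = 2 = 2.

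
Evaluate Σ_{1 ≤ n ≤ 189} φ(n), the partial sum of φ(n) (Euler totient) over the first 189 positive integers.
Σ_{n ≤ 189} φ(n) = 10904

Compute φ(n) for each 1 ≤ n ≤ 189: φ(1) = 1, φ(2) = 1, φ(3) = 2, φ(4) = 2, φ(5) = 4, φ(6) = 2, φ(7) = 6, φ(8) = 4, φ(9) = 6, φ(10) = 4, φ(11) = 10, φ(12) = 4, φ(13) = 12, φ(14) = 6, φ(15) = 8, φ(16) = 8, φ(17) = 16, φ(18) = 6, φ(19) = 18, φ(20) = 8, φ(21) = 12, φ(22) = 10, φ(23) = 22, φ(24) = 8, φ(25) = 20, φ(26) = 12, φ(27) = 18, φ(28) = 12, φ(29) = 28, φ(30) = 8, φ(31) = 30, φ(32) = 16, φ(33) = 20, φ(34) = 16, φ(35) = 24, φ(36) = 12, φ(37) = 36, φ(38) = 18, φ(39) = 24, φ(40) = 16, φ(41) = 40, φ(42) = 12, φ(43) = 42, φ(44) = 20, φ(45) = 24, φ(46) = 22, φ(47) = 46, φ(48) = 16, φ(49) = 42, φ(50) = 20, φ(51) = 32, φ(52) = 24, φ(53) = 52, φ(54) = 18, φ(55) = 40, φ(56) = 24, φ(57) = 36, φ(58) = 28, φ(59) = 58, φ(60) = 16, φ(61) = 60, φ(62) = 30, φ(63) = 36, φ(64) = 32, φ(65) = 48, φ(66) = 20, φ(67) = 66, φ(68) = 32, φ(69) = 44, φ(70) = 24, φ(71) = 70, φ(72) = 24, φ(73) = 72, φ(74) = 36, φ(75) = 40, φ(76) = 36, φ(77) = 60, φ(78) = 24, φ(79) = 78, φ(80) = 32, φ(81) = 54, φ(82) = 40, φ(83) = 82, φ(84) = 24, φ(85) = 64, φ(86) = 42, φ(87) = 56, φ(88) = 40, φ(89) = 88, φ(90) = 24, φ(91) = 72, φ(92) = 44, φ(93) = 60, φ(94) = 46, φ(95) = 72, φ(96) = 32, φ(97) = 96, φ(98) = 42, φ(99) = 60, φ(100) = 40, φ(101) = 100, φ(102) = 32, φ(103) = 102, φ(104) = 48, φ(105) = 48, φ(106) = 52, φ(107) = 106, φ(108) = 36, φ(109) = 108, φ(110) = 40, φ(111) = 72, φ(112) = 48, φ(113) = 112, φ(114) = 36, φ(115) = 88, φ(116) = 56, φ(117) = 72, φ(118) = 58, φ(119) = 96, φ(120) = 32, φ(121) = 110, φ(122) = 60, φ(123) = 80, φ(124) = 60, φ(125) = 100, φ(126) = 36, φ(127) = 126, φ(128) = 64, φ(129) = 84, φ(130) = 48, φ(131) = 130, φ(132) = 40, φ(133) = 108, φ(134) = 66, φ(135) = 72, φ(136) = 64, φ(137) = 136, φ(138) = 44, φ(139) = 138, φ(140) = 48, φ(141) = 92, φ(142) = 70, φ(143) = 120, φ(144) = 48, φ(145) = 112, φ(146) = 72, φ(147) = 84, φ(148) = 72, φ(149) = 148, φ(150) = 40, φ(151) = 150, φ(152) = 72, φ(153) = 96, φ(154) = 60, φ(155) = 120, φ(156) = 48, φ(157) = 156, φ(158) = 78, φ(159) = 104, φ(160) = 64, φ(161) = 132, φ(162) = 54, φ(163) = 162, φ(164) = 80, φ(165) = 80, φ(166) = 82, φ(167) = 166, φ(168) = 48, φ(169) = 156, φ(170) = 64, φ(171) = 108, φ(172) = 84, φ(173) = 172, φ(174) = 56, φ(175) = 120, φ(176) = 80, φ(177) = 116, φ(178) = 88, φ(179) = 178, φ(180) = 48, φ(181) = 180, φ(182) = 72, φ(183) = 120, φ(184) = 88, φ(185) = 144, φ(186) = 60, φ(187) = 160, φ(188) = 92, φ(189) = 108. Summing all 189 values: 10904. (Average order: Σ_{n ≤ x} φ(n) ~ (3/π²) x². For x = 189, (3/π²)·189² ≈ 10857.88.)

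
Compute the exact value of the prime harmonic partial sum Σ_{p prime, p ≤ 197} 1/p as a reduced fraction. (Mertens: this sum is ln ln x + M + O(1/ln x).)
Σ 1/p = 76196574135067008118914163673288637004399442476398684669741544152346284384175423/39195588149163123383161804554421175259738677336198748467804183290796540382737190

π(197) = 45, so the primes ≤ 197 are [2, 3, 5, 7, 11, 13, 17, 19, 23, 29, 31, 37, 41, 43, 47, 53, 59, 61, 67, 71, 73, 79, 83, 89, 97, 101, 103, 107, 109, 113, 127, 131, 137, 139, 149, 151, 157, 163, 167, 173, 179, 181, 191, 193, 197]. Summing 1/p over these primes: 76196574135067008118914163673288637004399442476398684669741544152346284384175423/39195588149163123383161804554421175259738677336198748467804183290796540382737190 ≈ 1.9440. Mertens estimate ln ln(197) + 0.2615 ≈ 1.9260.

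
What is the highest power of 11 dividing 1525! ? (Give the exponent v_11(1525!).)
v_11(1525!) = 151

Legendre's formula: v_p(n!) = Σ_{k ≥ 1} ⌊n / p^k⌋. For p = 11, n = 1525, the terms are:
  ⌊1525/11^1⌋ = ⌊1525/11⌋ = 138
  ⌊1525/11^2⌋ = ⌊1525/121⌋ = 12
  ⌊1525/11^3⌋ = ⌊1525/1331⌋ = 1
(the next term ⌊1525/11^4⌋ = 0, terminating the sum). Summing: v_11(1525!) = 138 + 12 + 1 = 151.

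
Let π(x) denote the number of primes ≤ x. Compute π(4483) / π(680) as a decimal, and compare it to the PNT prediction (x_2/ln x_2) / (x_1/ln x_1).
π(4483)/π(680) = 609/123 ≈ 4.9512;  PNT prediction ≈ 5.1139.

π(680) = 123 and π(4483) = 609, so π(4483)/π(680) ≈ 4.9512. The PNT-predicted ratio is (4483/ln(4483)) / (680/ln(680)) ≈ 5.1139. The two agree to within a few percent, as expected.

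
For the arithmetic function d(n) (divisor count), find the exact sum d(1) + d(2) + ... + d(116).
Σ_{n ≤ 116} d(n) = 572

Compute d(n) for each 1 ≤ n ≤ 116: d(1) = 1, d(2) = 2, d(3) = 2, d(4) = 3, d(5) = 2, d(6) = 4, d(7) = 2, d(8) = 4, d(9) = 3, d(10) = 4, d(11) = 2, d(12) = 6, d(13) = 2, d(14) = 4, d(15) = 4, d(16) = 5, d(17) = 2, d(18) = 6, d(19) = 2, d(20) = 6, d(21) = 4, d(22) = 4, d(23) = 2, d(24) = 8, d(25) = 3, d(26) = 4, d(27) = 4, d(28) = 6, d(29) = 2, d(30) = 8, d(31) = 2, d(32) = 6, d(33) = 4, d(34) = 4, d(35) = 4, d(36) = 9, d(37) = 2, d(38) = 4, d(39) = 4, d(40) = 8, d(41) = 2, d(42) = 8, d(43) = 2, d(44) = 6, d(45) = 6, d(46) = 4, d(47) = 2, d(48) = 10, d(49) = 3, d(50) = 6, d(51) = 4, d(52) = 6, d(53) = 2, d(54) = 8, d(55) = 4, d(56) = 8, d(57) = 4, d(58) = 4, d(59) = 2, d(60) = 12, d(61) = 2, d(62) = 4, d(63) = 6, d(64) = 7, d(65) = 4, d(66) = 8, d(67) = 2, d(68) = 6, d(69) = 4, d(70) = 8, d(71) = 2, d(72) = 12, d(73) = 2, d(74) = 4, d(75) = 6, d(76) = 6, d(77) = 4, d(78) = 8, d(79) = 2, d(80) = 10, d(81) = 5, d(82) = 4, d(83) = 2, d(84) = 12, d(85) = 4, d(86) = 4, d(87) = 4, d(88) = 8, d(89) = 2, d(90) = 12, d(91) = 4, d(92) = 6, d(93) = 4, d(94) = 4, d(95) = 4, d(96) = 12, d(97) = 2, d(98) = 6, d(99) = 6, d(100) = 9, d(101) = 2, d(102) = 8, d(103) = 2, d(104) = 8, d(105) = 8, d(106) = 4, d(107) = 2, d(108) = 12, d(109) = 2, d(110) = 8, d(111) = 4, d(112) = 10, d(113) = 2, d(114) = 8, d(115) = 4, d(116) = 6. Summing all 116 values: 572. (Dirichlet's divisor formula: Σ_{n ≤ x} d(n) = x ln(x) + (2γ − 1) x + O(√x). For x = 116, the asymptotic estimate is ≈ 569.33.)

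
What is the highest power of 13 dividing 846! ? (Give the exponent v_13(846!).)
v_13(846!) = 70

Legendre's formula: v_p(n!) = Σ_{k ≥ 1} ⌊n / p^k⌋. For p = 13, n = 846, the terms are:
  ⌊846/13^1⌋ = ⌊846/13⌋ = 65
  ⌊846/13^2⌋ = ⌊846/169⌋ = 5
(the next term ⌊846/13^3⌋ = 0, terminating the sum). Summing: v_13(846!) = 65 + 5 = 70.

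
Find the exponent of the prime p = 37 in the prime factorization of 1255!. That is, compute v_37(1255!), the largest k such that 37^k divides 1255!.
v_37(1255!) = 33

Legendre's formula: v_p(n!) = Σ_{k ≥ 1} ⌊n / p^k⌋. For p = 37, n = 1255, the terms are:
  ⌊1255/37^1⌋ = ⌊1255/37⌋ = 33
(the next term ⌊1255/37^2⌋ = 0, terminating the sum). Summing: v_37(1255!) = 33 = 33.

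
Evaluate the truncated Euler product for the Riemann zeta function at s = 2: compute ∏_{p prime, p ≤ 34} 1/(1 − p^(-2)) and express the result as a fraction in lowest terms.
∏ = 82920037520482019/50722704772300800

The primes p ≤ 34 are [2, 3, 5, 7, 11, 13, 17, 19, 23, 29, 31]. For each prime, (1 − 1/p^2)^(-1) = p^2 / (p^2 − 1). The product is (1 − 1/2^2)^(-1), (1 − 1/3^2)^(-1), (1 − 1/5^2)^(-1), (1 − 1/7^2)^(-1), (1 − 1/11^2)^(-1), (1 − 1/13^2)^(-1), (1 − 1/17^2)^(-1), (1 − 1/19^2)^(-1), (1 − 1/23^2)^(-1), (1 − 1/29^2)^(-1), (1 − 1/31^2)^(-1) = ∏ p^2 / (p^2 − 1) = 82920037520482019/50722704772300800.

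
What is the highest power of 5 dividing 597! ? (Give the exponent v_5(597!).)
v_5(597!) = 146

Legendre's formula: v_p(n!) = Σ_{k ≥ 1} ⌊n / p^k⌋. For p = 5, n = 597, the terms are:
  ⌊597/5^1⌋ = ⌊597/5⌋ = 119
  ⌊597/5^2⌋ = ⌊597/25⌋ = 23
  ⌊597/5^3⌋ = ⌊597/125⌋ = 4
(the next term ⌊597/5^4⌋ = 0, terminating the sum). Summing: v_5(597!) = 119 + 23 + 4 = 146.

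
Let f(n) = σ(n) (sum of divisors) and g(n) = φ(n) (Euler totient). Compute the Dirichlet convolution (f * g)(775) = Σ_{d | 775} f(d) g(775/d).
(σ * φ)(775) = 4650

Divisors of 775: [1, 5, 25, 31, 155, 775]. For each d | 775:
  d = 1: σ(1) · φ(775/1) = 1 · 600 = 600
  d = 5: σ(5) · φ(775/5) = 6 · 120 = 720
  d = 25: σ(25) · φ(775/25) = 31 · 30 = 930
  d = 31: σ(31) · φ(775/31) = 32 · 20 = 640
  d = 155: σ(155) · φ(775/155) = 192 · 4 = 768
  d = 775: σ(775) · φ(775/775) = 992 · 1 = 992
Summing: (σ * φ)(775) = 600 + 720 + 930 + 640 + 768 + 992 = 4650.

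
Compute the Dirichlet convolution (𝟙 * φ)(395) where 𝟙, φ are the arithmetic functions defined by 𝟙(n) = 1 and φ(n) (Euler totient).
(𝟙 * φ)(395) = 395

Divisors of 395: [1, 5, 79, 395]. For each d | 395:
  d = 1: 𝟙(1) · φ(395/1) = 1 · 312 = 312
  d = 5: 𝟙(5) · φ(395/5) = 1 · 78 = 78
  d = 79: 𝟙(79) · φ(395/79) = 1 · 4 = 4
  d = 395: 𝟙(395) · φ(395/395) = 1 · 1 = 1
Summing: (𝟙 * φ)(395) = 312 + 78 + 4 + 1 = 395.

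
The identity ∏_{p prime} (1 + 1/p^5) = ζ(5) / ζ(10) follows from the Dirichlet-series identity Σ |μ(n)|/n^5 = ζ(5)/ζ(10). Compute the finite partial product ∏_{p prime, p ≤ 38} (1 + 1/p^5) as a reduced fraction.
∏ = 233011615725255938572288274478934396372114341888/224936953086109917286174853620680141509079739945

The primes p ≤ 38 are [2, 3, 5, 7, 11, 13, 17, 19, 23, 29, 31, 37]. For each, (1 + 1/p^5) = (p^5 + 1)/p^5. Multiplying these fractions over p ∈ [2, 3, 5, 7, 11, 13, 17, 19, 23, 29, 31, 37] gives 233011615725255938572288274478934396372114341888/224936953086109917286174853620680141509079739945. (In the limit P → ∞ this tends to ζ(5)/ζ(10).)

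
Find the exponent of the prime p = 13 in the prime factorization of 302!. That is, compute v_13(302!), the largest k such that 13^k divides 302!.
v_13(302!) = 24

Legendre's formula: v_p(n!) = Σ_{k ≥ 1} ⌊n / p^k⌋. For p = 13, n = 302, the terms are:
  ⌊302/13^1⌋ = ⌊302/13⌋ = 23
  ⌊302/13^2⌋ = ⌊302/169⌋ = 1
(the next term ⌊302/13^3⌋ = 0, terminating the sum). Summing: v_13(302!) = 23 + 1 = 24.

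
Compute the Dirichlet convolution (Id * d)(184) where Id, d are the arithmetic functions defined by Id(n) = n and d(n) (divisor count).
(Id * d)(184) = 650

Divisors of 184: [1, 2, 4, 8, 23, 46, 92, 184]. For each d | 184:
  d = 1: Id(1) · d(184/1) = 1 · 8 = 8
  d = 2: Id(2) · d(184/2) = 2 · 6 = 12
  d = 4: Id(4) · d(184/4) = 4 · 4 = 16
  d = 8: Id(8) · d(184/8) = 8 · 2 = 16
  d = 23: Id(23) · d(184/23) = 23 · 4 = 92
  d = 46: Id(46) · d(184/46) = 46 · 3 = 138
  d = 92: Id(92) · d(184/92) = 92 · 2 = 184
  d = 184: Id(184) · d(184/184) = 184 · 1 = 184
Summing: (Id * d)(184) = 8 + 12 + 16 + 16 + 92 + 138 + 184 + 184 = 650.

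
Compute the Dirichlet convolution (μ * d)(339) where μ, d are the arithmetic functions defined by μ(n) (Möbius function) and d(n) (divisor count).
(μ * d)(339) = 1

Divisors of 339: [1, 3, 113, 339]. For each d | 339:
  d = 1: μ(1) · d(339/1) = 1 · 4 = 4
  d = 3: μ(3) · d(339/3) = -1 · 2 = -2
  d = 113: μ(113) · d(339/113) = -1 · 2 = -2
  d = 339: μ(339) · d(339/339) = 1 · 1 = 1
Summing: (μ * d)(339) = 4 + -2 + -2 + 1 = 1.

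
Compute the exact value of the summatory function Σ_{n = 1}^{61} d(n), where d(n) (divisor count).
Σ_{n ≤ 61} d(n) = 263

Compute d(n) for each 1 ≤ n ≤ 61: d(1) = 1, d(2) = 2, d(3) = 2, d(4) = 3, d(5) = 2, d(6) = 4, d(7) = 2, d(8) = 4, d(9) = 3, d(10) = 4, d(11) = 2, d(12) = 6, d(13) = 2, d(14) = 4, d(15) = 4, d(16) = 5, d(17) = 2, d(18) = 6, d(19) = 2, d(20) = 6, d(21) = 4, d(22) = 4, d(23) = 2, d(24) = 8, d(25) = 3, d(26) = 4, d(27) = 4, d(28) = 6, d(29) = 2, d(30) = 8, d(31) = 2, d(32) = 6, d(33) = 4, d(34) = 4, d(35) = 4, d(36) = 9, d(37) = 2, d(38) = 4, d(39) = 4, d(40) = 8, d(41) = 2, d(42) = 8, d(43) = 2, d(44) = 6, d(45) = 6, d(46) = 4, d(47) = 2, d(48) = 10, d(49) = 3, d(50) = 6, d(51) = 4, d(52) = 6, d(53) = 2, d(54) = 8, d(55) = 4, d(56) = 8, d(57) = 4, d(58) = 4, d(59) = 2, d(60) = 12, d(61) = 2. Summing all 61 values: 263. (Dirichlet's divisor formula: Σ_{n ≤ x} d(n) = x ln(x) + (2γ − 1) x + O(√x). For x = 61, the asymptotic estimate is ≈ 260.18.)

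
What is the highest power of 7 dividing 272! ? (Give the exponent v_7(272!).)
v_7(272!) = 43

Legendre's formula: v_p(n!) = Σ_{k ≥ 1} ⌊n / p^k⌋. For p = 7, n = 272, the terms are:
  ⌊272/7^1⌋ = ⌊272/7⌋ = 38
  ⌊272/7^2⌋ = ⌊272/49⌋ = 5
(the next term ⌊272/7^3⌋ = 0, terminating the sum). Summing: v_7(272!) = 38 + 5 = 43.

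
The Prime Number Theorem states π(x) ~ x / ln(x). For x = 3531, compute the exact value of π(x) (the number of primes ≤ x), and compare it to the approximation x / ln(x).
π(3531) = 493;  x/ln(x) ≈ 432.23;  relative error ≈ 12.33%.

Directly count primes up to 3531: π(3531) = 493. The PNT approximation gives 3531/ln(3531) ≈ 3531/8.16934 ≈ 432.23. Relative error (π(x) − x/ln(x)) / π(x) ≈ 12.33%; the approximation is known to undercount slightly (Li(x) is a better estimate).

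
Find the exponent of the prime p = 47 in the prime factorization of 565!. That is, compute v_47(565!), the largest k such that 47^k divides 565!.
v_47(565!) = 12

Legendre's formula: v_p(n!) = Σ_{k ≥ 1} ⌊n / p^k⌋. For p = 47, n = 565, the terms are:
  ⌊565/47^1⌋ = ⌊565/47⌋ = 12
(the next term ⌊565/47^2⌋ = 0, terminating the sum). Summing: v_47(565!) = 12 = 12.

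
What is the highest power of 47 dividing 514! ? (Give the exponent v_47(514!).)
v_47(514!) = 10

Legendre's formula: v_p(n!) = Σ_{k ≥ 1} ⌊n / p^k⌋. For p = 47, n = 514, the terms are:
  ⌊514/47^1⌋ = ⌊514/47⌋ = 10
(the next term ⌊514/47^2⌋ = 0, terminating the sum). Summing: v_47(514!) = 10 = 10.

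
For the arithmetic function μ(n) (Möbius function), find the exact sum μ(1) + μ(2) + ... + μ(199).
Σ_{n ≤ 199} μ(n) = -8

Compute μ(n) for each 1 ≤ n ≤ 199: μ(1) = 1, μ(2) = -1, μ(3) = -1, μ(4) = 0, μ(5) = -1, μ(6) = 1, μ(7) = -1, μ(8) = 0, μ(9) = 0, μ(10) = 1, μ(11) = -1, μ(12) = 0, μ(13) = -1, μ(14) = 1, μ(15) = 1, μ(16) = 0, μ(17) = -1, μ(18) = 0, μ(19) = -1, μ(20) = 0, μ(21) = 1, μ(22) = 1, μ(23) = -1, μ(24) = 0, μ(25) = 0, μ(26) = 1, μ(27) = 0, μ(28) = 0, μ(29) = -1, μ(30) = -1, μ(31) = -1, μ(32) = 0, μ(33) = 1, μ(34) = 1, μ(35) = 1, μ(36) = 0, μ(37) = -1, μ(38) = 1, μ(39) = 1, μ(40) = 0, μ(41) = -1, μ(42) = -1, μ(43) = -1, μ(44) = 0, μ(45) = 0, μ(46) = 1, μ(47) = -1, μ(48) = 0, μ(49) = 0, μ(50) = 0, μ(51) = 1, μ(52) = 0, μ(53) = -1, μ(54) = 0, μ(55) = 1, μ(56) = 0, μ(57) = 1, μ(58) = 1, μ(59) = -1, μ(60) = 0, μ(61) = -1, μ(62) = 1, μ(63) = 0, μ(64) = 0, μ(65) = 1, μ(66) = -1, μ(67) = -1, μ(68) = 0, μ(69) = 1, μ(70) = -1, μ(71) = -1, μ(72) = 0, μ(73) = -1, μ(74) = 1, μ(75) = 0, μ(76) = 0, μ(77) = 1, μ(78) = -1, μ(79) = -1, μ(80) = 0, μ(81) = 0, μ(82) = 1, μ(83) = -1, μ(84) = 0, μ(85) = 1, μ(86) = 1, μ(87) = 1, μ(88) = 0, μ(89) = -1, μ(90) = 0, μ(91) = 1, μ(92) = 0, μ(93) = 1, μ(94) = 1, μ(95) = 1, μ(96) = 0, μ(97) = -1, μ(98) = 0, μ(99) = 0, μ(100) = 0, μ(101) = -1, μ(102) = -1, μ(103) = -1, μ(104) = 0, μ(105) = -1, μ(106) = 1, μ(107) = -1, μ(108) = 0, μ(109) = -1, μ(110) = -1, μ(111) = 1, μ(112) = 0, μ(113) = -1, μ(114) = -1, μ(115) = 1, μ(116) = 0, μ(117) = 0, μ(118) = 1, μ(119) = 1, μ(120) = 0, μ(121) = 0, μ(122) = 1, μ(123) = 1, μ(124) = 0, μ(125) = 0, μ(126) = 0, μ(127) = -1, μ(128) = 0, μ(129) = 1, μ(130) = -1, μ(131) = -1, μ(132) = 0, μ(133) = 1, μ(134) = 1, μ(135) = 0, μ(136) = 0, μ(137) = -1, μ(138) = -1, μ(139) = -1, μ(140) = 0, μ(141) = 1, μ(142) = 1, μ(143) = 1, μ(144) = 0, μ(145) = 1, μ(146) = 1, μ(147) = 0, μ(148) = 0, μ(149) = -1, μ(150) = 0, μ(151) = -1, μ(152) = 0, μ(153) = 0, μ(154) = -1, μ(155) = 1, μ(156) = 0, μ(157) = -1, μ(158) = 1, μ(159) = 1, μ(160) = 0, μ(161) = 1, μ(162) = 0, μ(163) = -1, μ(164) = 0, μ(165) = -1, μ(166) = 1, μ(167) = -1, μ(168) = 0, μ(169) = 0, μ(170) = -1, μ(171) = 0, μ(172) = 0, μ(173) = -1, μ(174) = -1, μ(175) = 0, μ(176) = 0, μ(177) = 1, μ(178) = 1, μ(179) = -1, μ(180) = 0, μ(181) = -1, μ(182) = -1, μ(183) = 1, μ(184) = 0, μ(185) = 1, μ(186) = -1, μ(187) = 1, μ(188) = 0, μ(189) = 0, μ(190) = -1, μ(191) = -1, μ(192) = 0, μ(193) = -1, μ(194) = 1, μ(195) = -1, μ(196) = 0, μ(197) = -1, μ(198) = 0, μ(199) = -1. Summing all 199 values: -8. (Mertens function M(x) = Σ_{n ≤ x} μ(n); on average M(x) should be small (PNT ⟺ M(x) = o(x)).)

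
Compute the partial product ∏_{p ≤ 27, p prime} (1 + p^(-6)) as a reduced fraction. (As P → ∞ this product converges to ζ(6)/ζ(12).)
∏ = 1528148900144746288585670319214284020/1502467574555591484127420211226932553

The primes p ≤ 27 are [2, 3, 5, 7, 11, 13, 17, 19, 23]. For each, (1 + 1/p^6) = (p^6 + 1)/p^6. Multiplying these fractions over p ∈ [2, 3, 5, 7, 11, 13, 17, 19, 23] gives 1528148900144746288585670319214284020/1502467574555591484127420211226932553. (In the limit P → ∞ this tends to ζ(6)/ζ(12).)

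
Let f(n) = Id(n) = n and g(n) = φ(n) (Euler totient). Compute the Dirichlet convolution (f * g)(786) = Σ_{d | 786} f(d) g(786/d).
(Id * φ)(786) = 3915

Divisors of 786: [1, 2, 3, 6, 131, 262, 393, 786]. For each d | 786:
  d = 1: Id(1) · φ(786/1) = 1 · 260 = 260
  d = 2: Id(2) · φ(786/2) = 2 · 260 = 520
  d = 3: Id(3) · φ(786/3) = 3 · 130 = 390
  d = 6: Id(6) · φ(786/6) = 6 · 130 = 780
  d = 131: Id(131) · φ(786/131) = 131 · 2 = 262
  d = 262: Id(262) · φ(786/262) = 262 · 2 = 524
  d = 393: Id(393) · φ(786/393) = 393 · 1 = 393
  d = 786: Id(786) · φ(786/786) = 786 · 1 = 786
Summing: (Id * φ)(786) = 260 + 520 + 390 + 780 + 262 + 524 + 393 + 786 = 3915.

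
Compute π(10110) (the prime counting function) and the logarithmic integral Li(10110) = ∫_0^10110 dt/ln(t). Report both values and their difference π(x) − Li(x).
π(10110) = 1241;  Li(10110) ≈ 1258.07;  π(x) − Li(x) ≈ -17.07.

Direct count of primes ≤ 10110 gives π(10110) = 1241. Numerical evaluation of the logarithmic integral gives Li(10110) ≈ 1258.07. The difference π(x) − Li(x) ≈ -17.07 is typically negative for small/moderate x (Li(x) overestimates), though Littlewood's theorem shows this sign changes infinitely often.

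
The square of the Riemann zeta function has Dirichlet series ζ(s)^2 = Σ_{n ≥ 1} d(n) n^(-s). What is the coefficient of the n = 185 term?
d(185) = 4

ζ(s)^2 = (Σ 1/m^s)(Σ 1/k^s). The coefficient of 1/n^s in the product is the number of ordered pairs (m, k) with mk = n, which equals d(n). For n = 185, divisors are [1, 5, 37, 185], so d(185) = 4.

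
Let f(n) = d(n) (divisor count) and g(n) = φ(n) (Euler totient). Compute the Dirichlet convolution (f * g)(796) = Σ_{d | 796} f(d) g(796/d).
(d * φ)(796) = 1400

Divisors of 796: [1, 2, 4, 199, 398, 796]. For each d | 796:
  d = 1: d(1) · φ(796/1) = 1 · 396 = 396
  d = 2: d(2) · φ(796/2) = 2 · 198 = 396
  d = 4: d(4) · φ(796/4) = 3 · 198 = 594
  d = 199: d(199) · φ(796/199) = 2 · 2 = 4
  d = 398: d(398) · φ(796/398) = 4 · 1 = 4
  d = 796: d(796) · φ(796/796) = 6 · 1 = 6
Summing: (d * φ)(796) = 396 + 396 + 594 + 4 + 4 + 6 = 1400.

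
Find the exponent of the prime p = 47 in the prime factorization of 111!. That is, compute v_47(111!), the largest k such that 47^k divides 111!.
v_47(111!) = 2

Legendre's formula: v_p(n!) = Σ_{k ≥ 1} ⌊n / p^k⌋. For p = 47, n = 111, the terms are:
  ⌊111/47^1⌋ = ⌊111/47⌋ = 2
(the next term ⌊111/47^2⌋ = 0, terminating the sum). Summing: v_47(111!) = 2 = 2.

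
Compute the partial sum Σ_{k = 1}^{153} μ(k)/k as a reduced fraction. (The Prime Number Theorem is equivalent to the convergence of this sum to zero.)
Σ μ(k)/k = 498553581288971583508015817946071430122138094746515981177/75106511663943725776296745409664000450228387787452181363970

Values of μ(k) for 1 ≤ k ≤ 153: μ(1) = 1, μ(2) = -1, μ(3) = -1, μ(5) = -1, μ(6) = 1, μ(7) = -1, μ(10) = 1, μ(11) = -1, μ(13) = -1, μ(14) = 1, μ(15) = 1, μ(17) = -1, μ(19) = -1, μ(21) = 1, μ(22) = 1, μ(23) = -1, μ(26) = 1, μ(29) = -1, μ(30) = -1, μ(31) = -1, μ(33) = 1, μ(34) = 1, μ(35) = 1, μ(37) = -1, μ(38) = 1, μ(39) = 1, μ(41) = -1, μ(42) = -1, μ(43) = -1, μ(46) = 1, μ(47) = -1, μ(51) = 1, μ(53) = -1, μ(55) = 1, μ(57) = 1, μ(58) = 1, μ(59) = -1, μ(61) = -1, μ(62) = 1, μ(65) = 1, μ(66) = -1, μ(67) = -1, μ(69) = 1, μ(70) = -1, μ(71) = -1, μ(73) = -1, μ(74) = 1, μ(77) = 1, μ(78) = -1, μ(79) = -1, μ(82) = 1, μ(83) = -1, μ(85) = 1, μ(86) = 1, μ(87) = 1, μ(89) = -1, μ(91) = 1, μ(93) = 1, μ(94) = 1, μ(95) = 1, μ(97) = -1, μ(101) = -1, μ(102) = -1, μ(103) = -1, μ(105) = -1, μ(106) = 1, μ(107) = -1, μ(109) = -1, μ(110) = -1, μ(111) = 1, μ(113) = -1, μ(114) = -1, μ(115) = 1, μ(118) = 1, μ(119) = 1, μ(122) = 1, μ(123) = 1, μ(127) = -1, μ(129) = 1, μ(130) = -1, μ(131) = -1, μ(133) = 1, μ(134) = 1, μ(137) = -1, μ(138) = -1, μ(139) = -1, μ(141) = 1, μ(142) = 1, μ(143) = 1, μ(145) = 1, μ(146) = 1, μ(149) = -1, μ(151) = -1, with μ = 0 on non-squarefree integers. Summing μ(k)/k for k where μ(k) ≠ 0 gives 498553581288971583508015817946071430122138094746515981177/75106511663943725776296745409664000450228387787452181363970 ≈ 0.0066. (PNT ⟺ this sum → 0 as n → ∞.)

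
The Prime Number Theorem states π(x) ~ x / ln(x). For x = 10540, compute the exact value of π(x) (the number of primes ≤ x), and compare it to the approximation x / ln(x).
π(10540) = 1288;  x/ln(x) ≈ 1137.87;  relative error ≈ 11.66%.

Directly count primes up to 10540: π(10540) = 1288. The PNT approximation gives 10540/ln(10540) ≈ 10540/9.26293 ≈ 1137.87. Relative error (π(x) − x/ln(x)) / π(x) ≈ 11.66%; the approximation is known to undercount slightly (Li(x) is a better estimate).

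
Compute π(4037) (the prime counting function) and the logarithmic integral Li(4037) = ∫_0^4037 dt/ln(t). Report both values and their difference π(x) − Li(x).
π(4037) = 557;  Li(4037) ≈ 569.82;  π(x) − Li(x) ≈ -12.82.

Direct count of primes ≤ 4037 gives π(4037) = 557. Numerical evaluation of the logarithmic integral gives Li(4037) ≈ 569.82. The difference π(x) − Li(x) ≈ -12.82 is typically negative for small/moderate x (Li(x) overestimates), though Littlewood's theorem shows this sign changes infinitely often.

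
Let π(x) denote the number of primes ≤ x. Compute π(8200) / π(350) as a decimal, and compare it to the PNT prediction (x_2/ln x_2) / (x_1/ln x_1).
π(8200)/π(350) = 1028/70 ≈ 14.6857;  PNT prediction ≈ 15.2291.

π(350) = 70 and π(8200) = 1028, so π(8200)/π(350) ≈ 14.6857. The PNT-predicted ratio is (8200/ln(8200)) / (350/ln(350)) ≈ 15.2291. The two agree to within a few percent, as expected.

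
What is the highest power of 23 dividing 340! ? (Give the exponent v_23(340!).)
v_23(340!) = 14

Legendre's formula: v_p(n!) = Σ_{k ≥ 1} ⌊n / p^k⌋. For p = 23, n = 340, the terms are:
  ⌊340/23^1⌋ = ⌊340/23⌋ = 14
(the next term ⌊340/23^2⌋ = 0, terminating the sum). Summing: v_23(340!) = 14 = 14.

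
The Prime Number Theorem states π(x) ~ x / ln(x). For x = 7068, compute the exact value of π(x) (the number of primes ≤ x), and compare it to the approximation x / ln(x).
π(7068) = 907;  x/ln(x) ≈ 797.44;  relative error ≈ 12.08%.

Directly count primes up to 7068: π(7068) = 907. The PNT approximation gives 7068/ln(7068) ≈ 7068/8.86333 ≈ 797.44. Relative error (π(x) − x/ln(x)) / π(x) ≈ 12.08%; the approximation is known to undercount slightly (Li(x) is a better estimate).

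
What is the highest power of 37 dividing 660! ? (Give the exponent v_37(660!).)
v_37(660!) = 17

Legendre's formula: v_p(n!) = Σ_{k ≥ 1} ⌊n / p^k⌋. For p = 37, n = 660, the terms are:
  ⌊660/37^1⌋ = ⌊660/37⌋ = 17
(the next term ⌊660/37^2⌋ = 0, terminating the sum). Summing: v_37(660!) = 17 = 17.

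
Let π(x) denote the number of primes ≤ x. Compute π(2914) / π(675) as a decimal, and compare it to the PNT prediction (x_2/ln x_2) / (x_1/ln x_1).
π(2914)/π(675) = 421/122 ≈ 3.4508;  PNT prediction ≈ 3.5255.

π(675) = 122 and π(2914) = 421, so π(2914)/π(675) ≈ 3.4508. The PNT-predicted ratio is (2914/ln(2914)) / (675/ln(675)) ≈ 3.5255. The two agree to within a few percent, as expected.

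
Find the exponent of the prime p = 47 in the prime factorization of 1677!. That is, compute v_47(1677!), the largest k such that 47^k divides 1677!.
v_47(1677!) = 35

Legendre's formula: v_p(n!) = Σ_{k ≥ 1} ⌊n / p^k⌋. For p = 47, n = 1677, the terms are:
  ⌊1677/47^1⌋ = ⌊1677/47⌋ = 35
(the next term ⌊1677/47^2⌋ = 0, terminating the sum). Summing: v_47(1677!) = 35 = 35.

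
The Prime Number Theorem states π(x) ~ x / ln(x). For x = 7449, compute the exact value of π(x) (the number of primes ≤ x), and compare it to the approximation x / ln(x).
π(7449) = 942;  x/ln(x) ≈ 835.48;  relative error ≈ 11.31%.

Directly count primes up to 7449: π(7449) = 942. The PNT approximation gives 7449/ln(7449) ≈ 7449/8.91584 ≈ 835.48. Relative error (π(x) − x/ln(x)) / π(x) ≈ 11.31%; the approximation is known to undercount slightly (Li(x) is a better estimate).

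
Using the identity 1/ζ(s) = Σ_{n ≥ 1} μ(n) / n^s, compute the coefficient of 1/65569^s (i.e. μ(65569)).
μ(65569) = 1

Factor n = 65569 = 7 · 17 · 19 · 29. μ(n) = 0 if any exponent ≥ 2 (not squarefree); otherwise μ(n) = (−1)^{ω(n)} where ω(n) is the number of distinct prime factors. Applying: μ(65569) = 1.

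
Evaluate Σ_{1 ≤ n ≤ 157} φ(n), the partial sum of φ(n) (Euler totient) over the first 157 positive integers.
Σ_{n ≤ 157} φ(n) = 7560

Compute φ(n) for each 1 ≤ n ≤ 157: φ(1) = 1, φ(2) = 1, φ(3) = 2, φ(4) = 2, φ(5) = 4, φ(6) = 2, φ(7) = 6, φ(8) = 4, φ(9) = 6, φ(10) = 4, φ(11) = 10, φ(12) = 4, φ(13) = 12, φ(14) = 6, φ(15) = 8, φ(16) = 8, φ(17) = 16, φ(18) = 6, φ(19) = 18, φ(20) = 8, φ(21) = 12, φ(22) = 10, φ(23) = 22, φ(24) = 8, φ(25) = 20, φ(26) = 12, φ(27) = 18, φ(28) = 12, φ(29) = 28, φ(30) = 8, φ(31) = 30, φ(32) = 16, φ(33) = 20, φ(34) = 16, φ(35) = 24, φ(36) = 12, φ(37) = 36, φ(38) = 18, φ(39) = 24, φ(40) = 16, φ(41) = 40, φ(42) = 12, φ(43) = 42, φ(44) = 20, φ(45) = 24, φ(46) = 22, φ(47) = 46, φ(48) = 16, φ(49) = 42, φ(50) = 20, φ(51) = 32, φ(52) = 24, φ(53) = 52, φ(54) = 18, φ(55) = 40, φ(56) = 24, φ(57) = 36, φ(58) = 28, φ(59) = 58, φ(60) = 16, φ(61) = 60, φ(62) = 30, φ(63) = 36, φ(64) = 32, φ(65) = 48, φ(66) = 20, φ(67) = 66, φ(68) = 32, φ(69) = 44, φ(70) = 24, φ(71) = 70, φ(72) = 24, φ(73) = 72, φ(74) = 36, φ(75) = 40, φ(76) = 36, φ(77) = 60, φ(78) = 24, φ(79) = 78, φ(80) = 32, φ(81) = 54, φ(82) = 40, φ(83) = 82, φ(84) = 24, φ(85) = 64, φ(86) = 42, φ(87) = 56, φ(88) = 40, φ(89) = 88, φ(90) = 24, φ(91) = 72, φ(92) = 44, φ(93) = 60, φ(94) = 46, φ(95) = 72, φ(96) = 32, φ(97) = 96, φ(98) = 42, φ(99) = 60, φ(100) = 40, φ(101) = 100, φ(102) = 32, φ(103) = 102, φ(104) = 48, φ(105) = 48, φ(106) = 52, φ(107) = 106, φ(108) = 36, φ(109) = 108, φ(110) = 40, φ(111) = 72, φ(112) = 48, φ(113) = 112, φ(114) = 36, φ(115) = 88, φ(116) = 56, φ(117) = 72, φ(118) = 58, φ(119) = 96, φ(120) = 32, φ(121) = 110, φ(122) = 60, φ(123) = 80, φ(124) = 60, φ(125) = 100, φ(126) = 36, φ(127) = 126, φ(128) = 64, φ(129) = 84, φ(130) = 48, φ(131) = 130, φ(132) = 40, φ(133) = 108, φ(134) = 66, φ(135) = 72, φ(136) = 64, φ(137) = 136, φ(138) = 44, φ(139) = 138, φ(140) = 48, φ(141) = 92, φ(142) = 70, φ(143) = 120, φ(144) = 48, φ(145) = 112, φ(146) = 72, φ(147) = 84, φ(148) = 72, φ(149) = 148, φ(150) = 40, φ(151) = 150, φ(152) = 72, φ(153) = 96, φ(154) = 60, φ(155) = 120, φ(156) = 48, φ(157) = 156. Summing all 157 values: 7560. (Average order: Σ_{n ≤ x} φ(n) ~ (3/π²) x². For x = 157, (3/π²)·157² ≈ 7492.40.)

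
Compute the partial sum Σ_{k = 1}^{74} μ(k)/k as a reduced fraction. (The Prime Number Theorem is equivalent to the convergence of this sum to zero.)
Σ μ(k)/k = -7431196043498463691814948/581852579989271773580304621

Values of μ(k) for 1 ≤ k ≤ 74: μ(1) = 1, μ(2) = -1, μ(3) = -1, μ(5) = -1, μ(6) = 1, μ(7) = -1, μ(10) = 1, μ(11) = -1, μ(13) = -1, μ(14) = 1, μ(15) = 1, μ(17) = -1, μ(19) = -1, μ(21) = 1, μ(22) = 1, μ(23) = -1, μ(26) = 1, μ(29) = -1, μ(30) = -1, μ(31) = -1, μ(33) = 1, μ(34) = 1, μ(35) = 1, μ(37) = -1, μ(38) = 1, μ(39) = 1, μ(41) = -1, μ(42) = -1, μ(43) = -1, μ(46) = 1, μ(47) = -1, μ(51) = 1, μ(53) = -1, μ(55) = 1, μ(57) = 1, μ(58) = 1, μ(59) = -1, μ(61) = -1, μ(62) = 1, μ(65) = 1, μ(66) = -1, μ(67) = -1, μ(69) = 1, μ(70) = -1, μ(71) = -1, μ(73) = -1, μ(74) = 1, with μ = 0 on non-squarefree integers. Summing μ(k)/k for k where μ(k) ≠ 0 gives -7431196043498463691814948/581852579989271773580304621 ≈ -0.0128. (PNT ⟺ this sum → 0 as n → ∞.)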